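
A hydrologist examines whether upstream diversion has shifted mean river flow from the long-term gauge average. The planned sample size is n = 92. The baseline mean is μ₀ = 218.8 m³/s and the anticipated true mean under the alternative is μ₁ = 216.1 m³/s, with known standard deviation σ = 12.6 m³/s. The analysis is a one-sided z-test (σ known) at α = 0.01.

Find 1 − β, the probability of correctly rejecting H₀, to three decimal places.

Standardized effect: d = |μ₁ − μ₀| / σ = |216.1 − 218.8| / 12.6 = 0.2143
Noncentrality parameter: δ = d·√n = 0.2143 × √92 = 2.0554
Critical value for a one-sided test at α = 0.01: z_α = 2.326.
Power = P(Z > 2.326 − δ) = Φ(-0.271) = 0.3932.

Power ≈ 0.393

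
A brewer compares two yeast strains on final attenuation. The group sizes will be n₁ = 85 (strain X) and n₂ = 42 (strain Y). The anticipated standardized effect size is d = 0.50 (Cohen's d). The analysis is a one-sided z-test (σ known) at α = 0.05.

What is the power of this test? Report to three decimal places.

Power ≈ 0.843

Noncentrality parameter: δ = d / √(1/n₁ + 1/n₂) = 0.50 / √(1/85 + 1/42) = 2.6510
One-sided α = 0.05 → critical value z_{0.05} = 1.645.
Power = Φ(δ − 1.645) = Φ(1.006) = 0.8428.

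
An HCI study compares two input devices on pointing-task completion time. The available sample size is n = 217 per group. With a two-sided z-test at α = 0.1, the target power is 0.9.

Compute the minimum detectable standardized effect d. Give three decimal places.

d ≈ 0.281

Required noncentrality: δ = z_{0.05} + z_{0.10} = 1.645 + 1.282 = 2.926.
(The second rejection-region term Φ(−δ − z_{α/2}) is negligible and dropped.)
δ = d·√(n/2) ⇒ d = δ/√(n/2) = 2.926/√(217/2) = 0.2809.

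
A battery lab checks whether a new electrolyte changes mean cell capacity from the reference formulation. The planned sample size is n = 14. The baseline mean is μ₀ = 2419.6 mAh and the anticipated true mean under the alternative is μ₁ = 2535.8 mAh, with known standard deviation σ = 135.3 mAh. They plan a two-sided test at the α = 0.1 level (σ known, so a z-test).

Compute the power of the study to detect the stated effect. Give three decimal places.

Power ≈ 0.942

Standardized effect: d = |μ₁ − μ₀| / σ = |2535.8 − 2419.6| / 135.3 = 0.8588
Noncentrality parameter: δ = d·√n = 0.8588 × √14 = 3.2135
Two-sided α = 0.1 → critical value z_{0.05} = 1.645.
Power = Φ(δ − 1.645) + Φ(−δ − 1.645) = Φ(1.569) + Φ(-4.858) = 0.9416 + 0.0000 = 0.9416.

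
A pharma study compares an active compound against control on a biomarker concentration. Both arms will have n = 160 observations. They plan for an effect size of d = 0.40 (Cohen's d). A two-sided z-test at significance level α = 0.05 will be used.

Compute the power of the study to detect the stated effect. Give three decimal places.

Power ≈ 0.947

Noncentrality parameter: δ = d·√(n/2) = 0.40 × √(160/2) = 3.5777
Critical value for a two-sided test at α = 0.05: z_{α/2} = 1.960.
Power = Φ(δ − 1.960) + Φ(−δ − 1.960) = Φ(1.618) + Φ(-5.538) = 0.9471 + 0.0000 = 0.9471.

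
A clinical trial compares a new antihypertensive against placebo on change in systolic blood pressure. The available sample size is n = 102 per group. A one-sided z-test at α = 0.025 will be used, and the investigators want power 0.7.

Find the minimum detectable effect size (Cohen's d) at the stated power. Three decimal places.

Required noncentrality: δ = z_{0.025} + z_{0.30} = 1.960 + 0.524 = 2.484.
δ = d·√(n/2) ⇒ d = δ/√(n/2) = 2.484/√(102/2) = 0.3479.

d ≈ 0.348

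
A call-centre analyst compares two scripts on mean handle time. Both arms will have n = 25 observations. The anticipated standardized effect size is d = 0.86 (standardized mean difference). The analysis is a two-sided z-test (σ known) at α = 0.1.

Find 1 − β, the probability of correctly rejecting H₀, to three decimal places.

Power ≈ 0.919

Noncentrality parameter: δ = d·√(n/2) = 0.86 × √(25/2) = 3.0406
Critical value for a two-sided test at α = 0.1: z_{α/2} = 1.645.
Power = Φ(δ − 1.645) + Φ(−δ − 1.645) = Φ(1.396) + Φ(-4.685) = 0.9186 + 0.0000 = 0.9186.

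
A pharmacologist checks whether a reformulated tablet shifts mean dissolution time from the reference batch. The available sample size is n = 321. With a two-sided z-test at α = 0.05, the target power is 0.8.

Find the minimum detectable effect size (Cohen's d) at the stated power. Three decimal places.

Required noncentrality: δ = z_{0.025} + z_{0.20} = 1.960 + 0.842 = 2.802.
(Lower-tail contribution to power is negligible for δ > 0.)
δ = d·√n ⇒ d = δ/√n = 2.802/√321 = 0.1564.

d ≈ 0.156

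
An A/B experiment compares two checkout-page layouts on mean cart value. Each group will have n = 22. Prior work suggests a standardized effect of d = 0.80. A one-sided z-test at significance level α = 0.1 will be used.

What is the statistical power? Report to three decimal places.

Power ≈ 0.915

Noncentrality parameter: δ = d·√(n/2) = 0.80 × √(22/2) = 2.6533
Critical value for a one-sided test at α = 0.1: z_α = 1.282.
Power = Φ(δ − 1.282) = Φ(1.372) = 0.9149.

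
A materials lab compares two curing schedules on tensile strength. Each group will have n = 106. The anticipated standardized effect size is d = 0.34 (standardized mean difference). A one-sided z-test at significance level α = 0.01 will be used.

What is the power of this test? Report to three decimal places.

Power ≈ 0.559

Noncentrality parameter: δ = d·√(n/2) = 0.34 × √(106/2) = 2.4752
One-sided α = 0.01 → critical value z_{0.01} = 2.326.
Power = P(Z > 2.326 − δ) = Φ(0.149) = 0.5592.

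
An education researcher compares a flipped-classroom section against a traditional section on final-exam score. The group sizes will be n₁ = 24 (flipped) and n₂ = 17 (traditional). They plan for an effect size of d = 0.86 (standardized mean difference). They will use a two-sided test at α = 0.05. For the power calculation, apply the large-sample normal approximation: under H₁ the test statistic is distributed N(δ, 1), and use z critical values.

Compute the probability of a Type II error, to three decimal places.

β ≈ 0.226

Noncentrality parameter: δ = d / √(1/n₁ + 1/n₂) = 0.86 / √(1/24 + 1/17) = 2.7129
Two-sided α = 0.05 → critical value z_{0.025} = 1.960.
Power = Φ(δ − 1.960) + Φ(−δ − 1.960) = Φ(0.753) + Φ(-4.673) = 0.7743 + 0.0000 = 0.7743.
Type II error: β = 1 − power = 1 − 0.7743 = 0.2257.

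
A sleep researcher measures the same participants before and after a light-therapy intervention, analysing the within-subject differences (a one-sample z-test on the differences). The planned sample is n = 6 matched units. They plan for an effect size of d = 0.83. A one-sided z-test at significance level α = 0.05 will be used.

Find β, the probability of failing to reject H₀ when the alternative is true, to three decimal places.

Noncentrality parameter: δ = d·√n = 0.83 × √6 = 2.0331
Critical value for a one-sided test at α = 0.05: z_α = 1.645.
Power = P(Z > 1.645 − δ) = Φ(0.388) = 0.6511.
Type II error: β = 1 − power = 1 − 0.6511 = 0.3489.

β ≈ 0.349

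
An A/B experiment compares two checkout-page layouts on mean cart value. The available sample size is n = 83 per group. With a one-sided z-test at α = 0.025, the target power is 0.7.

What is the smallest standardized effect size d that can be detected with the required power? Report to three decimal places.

d ≈ 0.386

Required noncentrality: δ = z_{0.025} + z_{0.30} = 1.960 + 0.524 = 2.484.
δ = d·√(n/2) ⇒ d = δ/√(n/2) = 2.484/√(83/2) = 0.3856.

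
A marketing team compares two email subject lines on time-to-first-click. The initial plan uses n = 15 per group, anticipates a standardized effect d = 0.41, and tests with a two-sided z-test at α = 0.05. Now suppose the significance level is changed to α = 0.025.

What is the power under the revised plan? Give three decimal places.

Power ≈ 0.132

δ = d·√(n/2) = 0.41 × √(15/2) = 1.1228 (unchanged). New critical value: z_{0.0125} = 2.241.
Revised power = Φ(δ − 2.241) + Φ(−δ − 2.241) = Φ(-1.119) + Φ(-3.364) = 0.1317 + 0.0004 = 0.1320.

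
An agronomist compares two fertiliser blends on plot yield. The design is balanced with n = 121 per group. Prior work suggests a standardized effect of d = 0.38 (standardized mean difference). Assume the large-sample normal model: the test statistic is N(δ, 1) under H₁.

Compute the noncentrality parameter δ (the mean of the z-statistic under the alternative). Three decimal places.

δ ≈ 2.956

δ = d·√(n/2) = 0.38 × √(121/2) = 2.9557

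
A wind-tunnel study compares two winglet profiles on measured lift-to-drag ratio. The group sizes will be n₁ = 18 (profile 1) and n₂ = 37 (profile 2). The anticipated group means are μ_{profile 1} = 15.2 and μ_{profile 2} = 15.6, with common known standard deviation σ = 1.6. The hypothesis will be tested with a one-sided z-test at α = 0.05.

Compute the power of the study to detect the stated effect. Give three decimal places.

Power ≈ 0.219

Standardized effect: d = |μ_{profile 1} − μ_{profile 2}| / σ = |15.2 − 15.6| / 1.6 = 0.2500
Noncentrality parameter: δ = d / √(1/n₁ + 1/n₂) = 0.2500 / √(1/18 + 1/37) = 0.8700
Critical value for a one-sided test at α = 0.05: z_α = 1.645.
Power = P(Z > 1.645 − δ) = Φ(-0.775) = 0.2192.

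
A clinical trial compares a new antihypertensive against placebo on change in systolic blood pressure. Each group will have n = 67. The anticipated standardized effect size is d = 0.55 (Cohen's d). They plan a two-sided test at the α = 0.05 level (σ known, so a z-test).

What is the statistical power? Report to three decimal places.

Power ≈ 0.889

Noncentrality parameter: λ = d·√(n/2) = 0.55 × √(67/2) = 3.1834
Two-sided α = 0.05 → critical value z_{0.025} = 1.960.
Power = Φ(λ − 1.960) + Φ(−λ − 1.960) = Φ(1.223) + Φ(-5.143) = 0.8894 + 0.0000 = 0.8894.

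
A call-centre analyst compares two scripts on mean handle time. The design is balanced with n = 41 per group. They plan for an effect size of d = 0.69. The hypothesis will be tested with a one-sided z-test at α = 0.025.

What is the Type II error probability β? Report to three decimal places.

β ≈ 0.122

Noncentrality parameter: δ = d·√(n/2) = 0.69 × √(41/2) = 3.1241
Critical value for a one-sided test at α = 0.025: z_α = 1.960.
Power = Φ(δ − 1.960) = Φ(1.164) = 0.8778.
Type II error: β = 1 − power = 1 − 0.8778 = 0.1222.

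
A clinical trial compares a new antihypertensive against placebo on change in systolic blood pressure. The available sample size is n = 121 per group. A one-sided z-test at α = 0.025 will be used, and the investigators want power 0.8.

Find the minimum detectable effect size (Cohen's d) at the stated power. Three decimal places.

Required noncentrality: δ = z_{0.025} + z_{0.20} = 1.960 + 0.842 = 2.802.
δ = d·√(n/2) ⇒ d = δ/√(n/2) = 2.802/√(121/2) = 0.3602.

d ≈ 0.360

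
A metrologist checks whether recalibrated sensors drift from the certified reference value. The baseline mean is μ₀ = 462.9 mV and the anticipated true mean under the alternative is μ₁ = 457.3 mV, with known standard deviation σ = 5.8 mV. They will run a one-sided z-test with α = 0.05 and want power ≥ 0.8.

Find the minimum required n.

n = 7

Standardized effect: d = |μ₁ − μ₀| / σ = |457.3 − 462.9| / 5.8 = 0.9655
For power 0.8 need Φ(δ − z_{0.05}) = 0.8, so δ = z_{0.05} + z_{0.20} = 1.645 + 0.842 = 2.486.
δ = d·√n ⇒ n = (δ/d)² = (2.486 / 0.9655)² = 6.63.
Round up to the next whole unit.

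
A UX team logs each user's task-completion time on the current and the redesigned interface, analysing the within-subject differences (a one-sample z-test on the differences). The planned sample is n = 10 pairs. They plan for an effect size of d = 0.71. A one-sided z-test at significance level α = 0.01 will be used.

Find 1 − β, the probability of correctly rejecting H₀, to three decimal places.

Noncentrality parameter: δ = d·√n = 0.71 × √10 = 2.2452
One-sided α = 0.01 → critical value z_{0.01} = 2.326.
Power = Φ(δ − 2.326) = Φ(-0.081) = 0.4677.

Power ≈ 0.468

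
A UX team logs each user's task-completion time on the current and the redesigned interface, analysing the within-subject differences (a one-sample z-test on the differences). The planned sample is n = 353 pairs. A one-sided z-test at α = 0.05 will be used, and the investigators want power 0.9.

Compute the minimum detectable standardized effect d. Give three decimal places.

Need Φ(δ − 1.645) = 0.9, so δ = 1.645 + 1.282 = 2.926.
δ = d·√n ⇒ d = δ/√n = 2.926/√353 = 0.1558.

d ≈ 0.156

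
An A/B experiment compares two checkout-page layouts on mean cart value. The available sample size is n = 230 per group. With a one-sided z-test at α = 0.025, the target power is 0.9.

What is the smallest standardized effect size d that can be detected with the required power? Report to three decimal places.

Need Φ(δ − 1.960) = 0.9, so δ = 1.960 + 1.282 = 3.242.
δ = d·√(n/2) ⇒ d = δ/√(n/2) = 3.242/√(230/2) = 0.3023.

d ≈ 0.302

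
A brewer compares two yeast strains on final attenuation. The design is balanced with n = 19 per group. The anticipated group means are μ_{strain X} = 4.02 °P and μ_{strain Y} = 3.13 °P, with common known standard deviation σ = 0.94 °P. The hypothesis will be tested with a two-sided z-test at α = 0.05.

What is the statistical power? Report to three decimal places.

Standardized effect: d = |μ_{strain X} − μ_{strain Y}| / σ = |4.02 − 3.13| / 0.94 = 0.9468
Noncentrality parameter: δ = d·√(n/2) = 0.9468 × √(19/2) = 2.9183
Two-sided α = 0.05 → critical value z_{0.025} = 1.960.
Power = Φ(δ − 1.960) + Φ(−δ − 1.960) = Φ(0.958) + Φ(-4.878) = 0.8310 + 0.0000 = 0.8310.

Power ≈ 0.831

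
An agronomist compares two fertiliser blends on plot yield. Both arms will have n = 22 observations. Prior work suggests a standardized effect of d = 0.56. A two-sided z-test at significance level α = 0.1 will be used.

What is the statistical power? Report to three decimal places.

Noncentrality parameter: δ = d·√(n/2) = 0.56 × √(22/2) = 1.8573
Critical value for a two-sided test at α = 0.1: z_{α/2} = 1.645.
Power = Φ(δ − 1.645) + Φ(−δ − 1.645) = Φ(0.212) + Φ(-3.502) = 0.5841 + 0.0002 = 0.5844.

Power ≈ 0.584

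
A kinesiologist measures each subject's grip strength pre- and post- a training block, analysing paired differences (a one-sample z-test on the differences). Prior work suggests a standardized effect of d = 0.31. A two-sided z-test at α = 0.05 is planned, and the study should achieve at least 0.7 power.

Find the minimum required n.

n = 65

For power 0.7 need Φ(δ − z_{0.025}) = 0.7, so δ = z_{0.025} + z_{0.30} = 1.960 + 0.524 = 2.484.
(Ignoring the negligible lower-tail rejection probability gives the usual closed-form inversion.)
δ = d·√n ⇒ n = (δ/d)² = (2.484 / 0.31)² = 64.23.
Round up to the next whole unit.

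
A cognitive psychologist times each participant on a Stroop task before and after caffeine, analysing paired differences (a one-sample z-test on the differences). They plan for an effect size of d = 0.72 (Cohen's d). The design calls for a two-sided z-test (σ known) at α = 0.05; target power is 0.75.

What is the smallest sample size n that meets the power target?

Set Φ(δ − 1.960) = 0.75; then δ − 1.960 = Φ⁻¹(0.75) = 0.674, giving δ = 2.634.
(For δ > 0 the lower-tail rejection region contributes negligibly to power, so the one-term inversion is standard.)
δ = d·√n ⇒ n = (δ/d)² = (2.634 / 0.72)² = 13.39.
Rounding up, n = 14.

n = 14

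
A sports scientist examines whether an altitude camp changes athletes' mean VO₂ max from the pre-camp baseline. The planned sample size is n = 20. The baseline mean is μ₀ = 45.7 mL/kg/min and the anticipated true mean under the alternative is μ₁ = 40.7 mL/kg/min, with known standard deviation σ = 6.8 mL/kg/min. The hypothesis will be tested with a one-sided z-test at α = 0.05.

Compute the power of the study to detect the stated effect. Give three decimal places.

Power ≈ 0.950

Standardized effect: d = |μ₁ − μ₀| / σ = |40.7 − 45.7| / 6.8 = 0.7353
Noncentrality parameter: δ = d·√n = 0.7353 × √20 = 3.2883
Critical value for a one-sided test at α = 0.05: z_α = 1.645.
Power = Φ(δ − 1.645) = Φ(1.643) = 0.9499.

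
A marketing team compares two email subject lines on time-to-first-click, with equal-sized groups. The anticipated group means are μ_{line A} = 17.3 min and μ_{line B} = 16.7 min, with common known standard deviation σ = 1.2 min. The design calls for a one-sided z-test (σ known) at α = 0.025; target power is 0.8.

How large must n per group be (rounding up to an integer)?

Standardized effect: d = |μ_{line A} − μ_{line B}| / σ = |17.3 − 16.7| / 1.2 = 0.5000
Set Φ(δ − 1.960) = 0.8; then δ − 1.960 = Φ⁻¹(0.8) = 0.842, giving δ = 2.802.
δ = d·√(n/2) ⇒ n = 2(δ/d)² = 2 × (2.802 / 0.5000)² = 62.79.
Rounding up, n = 63 per group.

n = 63 per group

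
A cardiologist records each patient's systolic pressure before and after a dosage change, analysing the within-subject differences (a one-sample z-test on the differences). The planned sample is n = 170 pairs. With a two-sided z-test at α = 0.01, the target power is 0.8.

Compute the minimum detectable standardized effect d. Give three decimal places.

d ≈ 0.262

Required noncentrality: δ = z_{0.005} + z_{0.20} = 2.576 + 0.842 = 3.417.
(Lower-tail contribution to power is negligible for δ > 0.)
δ = d·√n ⇒ d = δ/√n = 3.417/√170 = 0.2621.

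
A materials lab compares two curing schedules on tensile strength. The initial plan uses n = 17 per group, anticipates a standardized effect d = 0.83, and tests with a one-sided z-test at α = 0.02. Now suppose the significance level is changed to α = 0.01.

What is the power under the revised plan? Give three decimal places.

δ = d·√(n/2) = 0.83 × √(17/2) = 2.4198 (unchanged). New critical value: z_{0.01} = 2.326.
Revised power = P(Z > 2.326 − δ) = Φ(0.093) = 0.5372.

Power ≈ 0.537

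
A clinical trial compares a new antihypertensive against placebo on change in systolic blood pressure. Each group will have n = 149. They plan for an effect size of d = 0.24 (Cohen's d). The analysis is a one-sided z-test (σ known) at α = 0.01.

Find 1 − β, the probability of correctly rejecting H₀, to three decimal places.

Power ≈ 0.399

Noncentrality parameter: δ = d·√(n/2) = 0.24 × √(149/2) = 2.0715
One-sided α = 0.01 → critical value z_{0.01} = 2.326.
Power = P(Z > 2.326 − δ) = Φ(-0.255) = 0.3994.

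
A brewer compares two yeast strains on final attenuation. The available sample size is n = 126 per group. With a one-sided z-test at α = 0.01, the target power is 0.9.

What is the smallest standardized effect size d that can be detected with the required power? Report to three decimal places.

Required noncentrality: δ = z_{0.01} + z_{0.10} = 2.326 + 1.282 = 3.608.
δ = d·√(n/2) ⇒ d = δ/√(n/2) = 3.608/√(126/2) = 0.4546.

d ≈ 0.455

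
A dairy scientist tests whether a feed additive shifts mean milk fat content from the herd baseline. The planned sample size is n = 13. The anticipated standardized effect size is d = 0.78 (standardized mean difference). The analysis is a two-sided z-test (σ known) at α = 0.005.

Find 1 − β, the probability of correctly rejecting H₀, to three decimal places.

Noncentrality parameter: δ = d·√n = 0.78 × √13 = 2.8123
Two-sided α = 0.005 → critical value z_{0.0025} = 2.807.
Power = Φ(δ − 2.807) + Φ(−δ − 2.807) = Φ(0.005) + Φ(-5.619) = 0.5021 + 0.0000 = 0.5021.

Power ≈ 0.502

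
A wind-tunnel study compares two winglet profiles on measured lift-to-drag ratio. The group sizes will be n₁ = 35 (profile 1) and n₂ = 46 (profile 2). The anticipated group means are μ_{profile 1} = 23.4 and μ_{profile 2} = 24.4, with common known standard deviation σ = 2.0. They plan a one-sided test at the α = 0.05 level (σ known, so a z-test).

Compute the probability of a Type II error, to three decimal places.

β ≈ 0.280

Standardized effect: d = |μ_{profile 1} − μ_{profile 2}| / σ = |23.4 − 24.4| / 2.0 = 0.5000
Noncentrality parameter: δ = d / √(1/n₁ + 1/n₂) = 0.5000 / √(1/35 + 1/46) = 2.2292
Critical value for a one-sided test at α = 0.05: z_α = 1.645.
Power = Φ(δ − 1.645) = Φ(0.584) = 0.7205.
Type II error: β = 1 − power = 1 − 0.7205 = 0.2795.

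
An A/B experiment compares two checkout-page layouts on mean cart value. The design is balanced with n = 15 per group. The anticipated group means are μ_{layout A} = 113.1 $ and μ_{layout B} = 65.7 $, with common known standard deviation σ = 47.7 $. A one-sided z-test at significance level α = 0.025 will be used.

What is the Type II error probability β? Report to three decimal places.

β ≈ 0.223

Standardized effect: d = |μ_{layout A} − μ_{layout B}| / σ = |113.1 − 65.7| / 47.7 = 0.9937
Noncentrality parameter: δ = d·√(n/2) = 0.9937 × √(15/2) = 2.7214
One-sided α = 0.025 → critical value z_{0.025} = 1.960.
Power = P(Z > 1.960 − δ) = Φ(0.761) = 0.7768.
Type II error: β = 1 − power = 1 − 0.7768 = 0.2232.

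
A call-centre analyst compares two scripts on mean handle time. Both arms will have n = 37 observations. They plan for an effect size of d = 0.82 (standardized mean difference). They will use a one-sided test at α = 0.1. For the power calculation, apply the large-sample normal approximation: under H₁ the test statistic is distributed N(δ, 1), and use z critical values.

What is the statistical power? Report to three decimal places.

Power ≈ 0.988

Noncentrality parameter: δ = d·√(n/2) = 0.82 × √(37/2) = 3.5270
One-sided α = 0.1 → critical value z_{0.1} = 1.282.
Power = Φ(δ − 1.282) = Φ(2.245) = 0.9876.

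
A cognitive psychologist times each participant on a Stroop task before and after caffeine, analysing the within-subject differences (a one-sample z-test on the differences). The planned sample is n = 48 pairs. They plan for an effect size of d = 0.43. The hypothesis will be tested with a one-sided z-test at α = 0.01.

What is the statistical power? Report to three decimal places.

Noncentrality parameter: δ = d·√n = 0.43 × √48 = 2.9791
One-sided α = 0.01 → critical value z_{0.01} = 2.326.
Power = Φ(δ − 2.326) = Φ(0.653) = 0.7431.

Power ≈ 0.743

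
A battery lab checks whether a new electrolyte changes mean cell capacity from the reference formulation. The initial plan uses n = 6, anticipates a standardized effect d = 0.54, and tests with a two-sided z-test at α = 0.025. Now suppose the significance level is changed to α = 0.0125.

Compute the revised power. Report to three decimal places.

δ = d·√n = 0.54 × √6 = 1.3227 (unchanged). New critical value: z_{0.0063} = 2.498.
Revised power = Φ(δ − 2.498) + Φ(−δ − 2.498) = Φ(-1.175) + Φ(-3.820) = 0.1200 + 0.0001 = 0.1201.

Power ≈ 0.120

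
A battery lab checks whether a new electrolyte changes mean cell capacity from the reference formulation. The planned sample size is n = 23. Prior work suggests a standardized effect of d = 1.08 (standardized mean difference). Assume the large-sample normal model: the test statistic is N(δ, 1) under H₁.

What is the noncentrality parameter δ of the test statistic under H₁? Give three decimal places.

δ ≈ 5.179

δ = d·√n = 1.08 × √23 = 5.1795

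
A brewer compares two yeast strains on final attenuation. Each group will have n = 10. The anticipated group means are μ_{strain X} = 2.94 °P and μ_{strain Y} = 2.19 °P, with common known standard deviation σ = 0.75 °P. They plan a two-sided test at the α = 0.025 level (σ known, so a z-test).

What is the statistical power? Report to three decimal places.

Standardized effect: d = |μ_{strain X} − μ_{strain Y}| / σ = |2.94 − 2.19| / 0.75 = 1.0000
Noncentrality parameter: δ = d·√(n/2) = 1.0000 × √(10/2) = 2.2361
Critical value for a two-sided test at α = 0.025: z_{α/2} = 2.241.
Power = Φ(δ − 2.241) + Φ(−δ − 2.241) = Φ(-0.005) + Φ(-4.477) = 0.4979 + 0.0000 = 0.4979.

Power ≈ 0.498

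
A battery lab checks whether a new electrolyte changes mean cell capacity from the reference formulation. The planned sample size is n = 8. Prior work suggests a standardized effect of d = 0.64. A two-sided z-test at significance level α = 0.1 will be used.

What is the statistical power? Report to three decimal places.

Power ≈ 0.566

Noncentrality parameter: δ = d·√n = 0.64 × √8 = 1.8102
Two-sided α = 0.1 → critical value z_{0.05} = 1.645.
Power = Φ(δ − 1.645) + Φ(−δ − 1.645) = Φ(0.165) + Φ(-3.455) = 0.5657 + 0.0003 = 0.5659.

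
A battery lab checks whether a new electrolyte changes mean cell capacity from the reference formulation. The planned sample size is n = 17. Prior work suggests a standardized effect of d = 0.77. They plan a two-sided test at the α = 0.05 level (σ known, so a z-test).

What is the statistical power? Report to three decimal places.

Power ≈ 0.888

Noncentrality parameter: δ = d·√n = 0.77 × √17 = 3.1748
Two-sided α = 0.05 → critical value z_{0.025} = 1.960.
Power = Φ(δ − 1.960) + Φ(−δ − 1.960) = Φ(1.215) + Φ(-5.135) = 0.8878 + 0.0000 = 0.8878.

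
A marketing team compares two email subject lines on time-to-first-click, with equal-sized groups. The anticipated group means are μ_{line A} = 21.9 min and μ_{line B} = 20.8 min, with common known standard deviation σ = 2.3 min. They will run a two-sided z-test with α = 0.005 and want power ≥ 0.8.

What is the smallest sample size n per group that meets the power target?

n = 117 per group

Standardized effect: d = |μ_{line A} − μ_{line B}| / σ = |21.9 − 20.8| / 2.3 = 0.4783
Set Φ(δ − 2.807) = 0.8; then δ − 2.807 = Φ⁻¹(0.8) = 0.842, giving δ = 3.649.
(Ignoring the negligible lower-tail rejection probability gives the usual closed-form inversion.)
δ = d·√(n/2) ⇒ n = 2(δ/d)² = 2 × (3.649 / 0.4783)² = 116.40.
Rounding up, n = 117 per group.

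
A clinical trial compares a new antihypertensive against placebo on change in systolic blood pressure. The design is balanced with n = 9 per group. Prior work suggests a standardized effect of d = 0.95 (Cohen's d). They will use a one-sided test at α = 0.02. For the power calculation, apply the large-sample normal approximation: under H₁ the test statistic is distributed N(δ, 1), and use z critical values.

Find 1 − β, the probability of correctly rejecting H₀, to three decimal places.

Noncentrality parameter: λ = d·√(n/2) = 0.95 × √(9/2) = 2.0153
Critical value for a one-sided test at α = 0.02: z_α = 2.054.
Power = Φ(λ − 2.054) = Φ(-0.038) = 0.4846.

Power ≈ 0.485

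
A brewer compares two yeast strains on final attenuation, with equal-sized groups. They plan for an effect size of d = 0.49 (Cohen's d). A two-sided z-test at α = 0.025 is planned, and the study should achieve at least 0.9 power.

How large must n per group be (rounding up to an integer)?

Set Φ(δ − 2.241) = 0.9; then δ − 2.241 = Φ⁻¹(0.9) = 1.282, giving δ = 3.523.
(For δ > 0 the lower-tail rejection region contributes negligibly to power, so the one-term inversion is standard.)
δ = d·√(n/2) ⇒ n = 2(δ/d)² = 2 × (3.523 / 0.49)² = 103.38.
Rounding up, n = 104 per group.

n = 104 per group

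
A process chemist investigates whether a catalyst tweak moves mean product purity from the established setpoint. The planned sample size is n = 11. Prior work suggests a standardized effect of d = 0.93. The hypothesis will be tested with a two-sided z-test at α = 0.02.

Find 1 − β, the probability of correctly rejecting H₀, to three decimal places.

Power ≈ 0.776

Noncentrality parameter: δ = d·√n = 0.93 × √11 = 3.0845
Critical value for a two-sided test at α = 0.02: z_{α/2} = 2.326.
Power = Φ(δ − 2.326) + Φ(−δ − 2.326) = Φ(0.758) + Φ(-5.411) = 0.7758 + 0.0000 = 0.7758.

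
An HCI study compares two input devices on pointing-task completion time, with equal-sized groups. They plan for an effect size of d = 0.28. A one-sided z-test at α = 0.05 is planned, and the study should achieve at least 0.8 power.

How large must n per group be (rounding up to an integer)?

n = 158 per group

For power 0.8 need Φ(δ − z_{0.05}) = 0.8, so δ = z_{0.05} + z_{0.20} = 1.645 + 0.842 = 2.486.
δ = d·√(n/2) ⇒ n = 2(δ/d)² = 2 × (2.486 / 0.28)² = 157.72.
Rounding up, n = 158 per group.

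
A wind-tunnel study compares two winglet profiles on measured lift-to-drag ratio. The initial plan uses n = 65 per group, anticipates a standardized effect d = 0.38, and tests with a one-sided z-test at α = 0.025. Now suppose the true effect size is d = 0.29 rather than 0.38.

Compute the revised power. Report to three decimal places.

Power ≈ 0.380

With d = 0.29: δ = d·√(n/2) = 0.29 × √(65/2) = 1.6533. Critical value z_{0.025} = 1.960.
Revised power = P(Z > 1.960 − δ) = Φ(-0.307) = 0.3795.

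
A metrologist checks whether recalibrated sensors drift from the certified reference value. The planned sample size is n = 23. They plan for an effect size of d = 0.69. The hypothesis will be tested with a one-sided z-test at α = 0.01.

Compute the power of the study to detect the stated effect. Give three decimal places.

Power ≈ 0.837

Noncentrality parameter: δ = d·√n = 0.69 × √23 = 3.3091
Critical value for a one-sided test at α = 0.01: z_α = 2.326.
Power = Φ(δ − 2.326) = Φ(0.983) = 0.8371.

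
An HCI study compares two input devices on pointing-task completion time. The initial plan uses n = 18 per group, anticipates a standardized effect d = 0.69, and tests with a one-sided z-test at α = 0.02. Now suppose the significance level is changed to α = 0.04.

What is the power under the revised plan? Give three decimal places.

δ = d·√(n/2) = 0.69 × √(18/2) = 2.0700 (unchanged). New critical value: z_{0.04} = 1.751.
Revised power = Φ(δ − 1.751) = Φ(0.319) = 0.6253.

Power ≈ 0.625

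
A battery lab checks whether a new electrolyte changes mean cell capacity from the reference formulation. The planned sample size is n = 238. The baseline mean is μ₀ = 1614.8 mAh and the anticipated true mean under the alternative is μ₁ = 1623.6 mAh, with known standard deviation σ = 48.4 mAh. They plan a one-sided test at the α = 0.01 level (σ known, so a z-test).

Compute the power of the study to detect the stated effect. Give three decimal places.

Standardized effect: d = |μ₁ − μ₀| / σ = |1623.6 − 1614.8| / 48.4 = 0.1818
Noncentrality parameter: δ = d·√n = 0.1818 × √238 = 2.8050
One-sided α = 0.01 → critical value z_{0.01} = 2.326.
Power = Φ(δ − 2.326) = Φ(0.479) = 0.6839.

Power ≈ 0.684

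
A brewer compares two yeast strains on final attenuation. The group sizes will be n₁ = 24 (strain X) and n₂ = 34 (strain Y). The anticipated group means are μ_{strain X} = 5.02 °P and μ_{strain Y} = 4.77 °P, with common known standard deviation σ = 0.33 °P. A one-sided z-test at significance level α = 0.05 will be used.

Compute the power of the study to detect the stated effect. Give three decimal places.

Power ≈ 0.884

Standardized effect: d = |μ_{strain X} − μ_{strain Y}| / σ = |5.02 − 4.77| / 0.33 = 0.7576
Noncentrality parameter: δ = d / √(1/n₁ + 1/n₂) = 0.7576 / √(1/24 + 1/34) = 2.8416
One-sided α = 0.05 → critical value z_{0.05} = 1.645.
Power = Φ(δ − 1.645) = Φ(1.197) = 0.8843.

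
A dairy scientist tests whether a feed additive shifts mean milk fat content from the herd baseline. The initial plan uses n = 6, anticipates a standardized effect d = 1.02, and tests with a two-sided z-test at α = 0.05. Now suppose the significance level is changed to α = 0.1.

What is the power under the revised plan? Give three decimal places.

Power ≈ 0.803

δ = d·√n = 1.02 × √6 = 2.4985 (unchanged). New critical value: z_{0.05} = 1.645.
Revised power = Φ(δ − 1.645) + Φ(−δ − 1.645) = Φ(0.854) + Φ(-4.143) = 0.8033 + 0.0000 = 0.8034.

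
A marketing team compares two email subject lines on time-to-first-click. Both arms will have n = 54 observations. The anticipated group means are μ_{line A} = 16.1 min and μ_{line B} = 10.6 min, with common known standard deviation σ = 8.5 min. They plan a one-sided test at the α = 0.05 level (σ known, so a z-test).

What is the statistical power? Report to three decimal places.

Power ≈ 0.957

Standardized effect: d = |μ_{line A} − μ_{line B}| / σ = |16.1 − 10.6| / 8.5 = 0.6471
Noncentrality parameter: δ = d·√(n/2) = 0.6471 × √(54/2) = 3.3622
One-sided α = 0.05 → critical value z_{0.05} = 1.645.
Power = Φ(δ − 1.645) = Φ(1.717) = 0.9570.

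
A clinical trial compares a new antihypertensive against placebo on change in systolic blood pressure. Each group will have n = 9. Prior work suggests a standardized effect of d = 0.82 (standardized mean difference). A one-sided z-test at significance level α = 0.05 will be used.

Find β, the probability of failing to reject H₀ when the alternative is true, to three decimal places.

β ≈ 0.462

Noncentrality parameter: δ = d·√(n/2) = 0.82 × √(9/2) = 1.7395
One-sided α = 0.05 → critical value z_{0.05} = 1.645.
Power = Φ(δ − 1.645) = Φ(0.095) = 0.5377.
Type II error: β = 1 − power = 1 − 0.5377 = 0.4623.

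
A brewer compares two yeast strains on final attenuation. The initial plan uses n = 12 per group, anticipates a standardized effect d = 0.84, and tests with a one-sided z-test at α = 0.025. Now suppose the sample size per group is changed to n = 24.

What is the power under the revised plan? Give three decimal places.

Power ≈ 0.829

With n = 24 per group: δ = d·√(n/2) = 0.84 × √(24/2) = 2.9098. Critical value z_{0.025} = 1.960.
Revised power = P(Z > 1.960 − δ) = Φ(0.950) = 0.8289.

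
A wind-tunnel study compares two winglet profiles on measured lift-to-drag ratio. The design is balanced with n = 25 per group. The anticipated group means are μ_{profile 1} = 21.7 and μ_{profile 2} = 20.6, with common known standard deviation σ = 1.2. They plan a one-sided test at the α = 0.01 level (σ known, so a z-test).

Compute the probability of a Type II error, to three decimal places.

β ≈ 0.180

Standardized effect: d = |μ_{profile 1} − μ_{profile 2}| / σ = |21.7 − 20.6| / 1.2 = 0.9167
Noncentrality parameter: δ = d·√(n/2) = 0.9167 × √(25/2) = 3.2409
One-sided α = 0.01 → critical value z_{0.01} = 2.326.
Power = Φ(δ − 2.326) = Φ(0.915) = 0.8198.
Type II error: β = 1 − power = 1 − 0.8198 = 0.1802.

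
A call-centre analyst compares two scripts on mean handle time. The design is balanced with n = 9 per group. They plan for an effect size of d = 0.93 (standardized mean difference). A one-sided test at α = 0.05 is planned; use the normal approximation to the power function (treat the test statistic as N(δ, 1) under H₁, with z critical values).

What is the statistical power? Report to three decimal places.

Power ≈ 0.629

Noncentrality parameter: δ = d·√(n/2) = 0.93 × √(9/2) = 1.9728
Critical value for a one-sided test at α = 0.05: z_α = 1.645.
Power = Φ(δ − 1.645) = Φ(0.328) = 0.6285.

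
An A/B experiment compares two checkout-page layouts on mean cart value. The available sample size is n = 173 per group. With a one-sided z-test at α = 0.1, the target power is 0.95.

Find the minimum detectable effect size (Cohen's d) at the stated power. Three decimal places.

Required noncentrality: δ = z_{0.1} + z_{0.05} = 1.282 + 1.645 = 2.926.
δ = d·√(n/2) ⇒ d = δ/√(n/2) = 2.926/√(173/2) = 0.3146.

d ≈ 0.315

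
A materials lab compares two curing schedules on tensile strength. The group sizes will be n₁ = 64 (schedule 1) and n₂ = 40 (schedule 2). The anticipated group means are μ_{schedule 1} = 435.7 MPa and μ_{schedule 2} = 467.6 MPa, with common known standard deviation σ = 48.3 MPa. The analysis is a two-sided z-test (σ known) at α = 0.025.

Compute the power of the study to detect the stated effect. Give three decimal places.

Power ≈ 0.850

Standardized effect: d = |μ_{schedule 1} − μ_{schedule 2}| / σ = |435.7 − 467.6| / 48.3 = 0.6605
Noncentrality parameter: δ = d / √(1/n₁ + 1/n₂) = 0.6605 / √(1/64 + 1/40) = 3.2768
Two-sided α = 0.025 → critical value z_{0.0125} = 2.241.
Power = Φ(δ − 2.241) + Φ(−δ − 2.241) = Φ(1.035) + Φ(-5.518) = 0.8498 + 0.0000 = 0.8498.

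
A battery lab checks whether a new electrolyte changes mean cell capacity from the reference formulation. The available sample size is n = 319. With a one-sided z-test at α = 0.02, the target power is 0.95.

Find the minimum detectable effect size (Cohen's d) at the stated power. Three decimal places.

d ≈ 0.207

Required noncentrality: δ = z_{0.02} + z_{0.05} = 2.054 + 1.645 = 3.699.
δ = d·√n ⇒ d = δ/√n = 3.699/√319 = 0.2071.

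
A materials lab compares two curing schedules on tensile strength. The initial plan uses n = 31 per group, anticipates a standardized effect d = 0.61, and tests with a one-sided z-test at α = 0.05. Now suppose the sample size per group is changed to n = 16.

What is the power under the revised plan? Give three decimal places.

With n = 16 per group: δ = d·√(n/2) = 0.61 × √(16/2) = 1.7253. Critical value z_{0.05} = 1.645.
Revised power = P(Z > 1.645 − δ) = Φ(0.080) = 0.5321.

Power ≈ 0.532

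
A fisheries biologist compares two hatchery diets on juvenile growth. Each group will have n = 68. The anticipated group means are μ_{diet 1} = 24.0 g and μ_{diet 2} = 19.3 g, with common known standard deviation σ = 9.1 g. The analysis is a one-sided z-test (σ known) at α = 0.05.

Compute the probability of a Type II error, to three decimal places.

β ≈ 0.086

Standardized effect: d = |μ_{diet 1} − μ_{diet 2}| / σ = |24.0 − 19.3| / 9.1 = 0.5165
Noncentrality parameter: δ = d·√(n/2) = 0.5165 × √(68/2) = 3.0116
One-sided α = 0.05 → critical value z_{0.05} = 1.645.
Power = P(Z > 1.645 − δ) = Φ(1.367) = 0.9141.
Type II error: β = 1 − power = 1 − 0.9141 = 0.0859.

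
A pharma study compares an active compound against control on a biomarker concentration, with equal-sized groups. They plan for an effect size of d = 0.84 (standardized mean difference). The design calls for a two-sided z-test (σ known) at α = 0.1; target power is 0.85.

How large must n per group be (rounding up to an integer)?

Set Φ(δ − 1.645) = 0.85; then δ − 1.645 = Φ⁻¹(0.85) = 1.036, giving δ = 2.681.
(Ignoring the negligible lower-tail rejection probability gives the usual closed-form inversion.)
δ = d·√(n/2) ⇒ n = 2(δ/d)² = 2 × (2.681 / 0.84)² = 20.38.
Round up to the next whole unit.

n = 21 per group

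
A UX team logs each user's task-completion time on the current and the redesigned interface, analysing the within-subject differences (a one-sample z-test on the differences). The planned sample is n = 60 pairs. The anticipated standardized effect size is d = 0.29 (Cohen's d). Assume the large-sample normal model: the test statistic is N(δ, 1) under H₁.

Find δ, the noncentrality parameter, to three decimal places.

δ ≈ 2.246

The noncentrality parameter scales effect size by the design's sample-size factor: δ = d·√n = 0.29 × √60 = 2.2463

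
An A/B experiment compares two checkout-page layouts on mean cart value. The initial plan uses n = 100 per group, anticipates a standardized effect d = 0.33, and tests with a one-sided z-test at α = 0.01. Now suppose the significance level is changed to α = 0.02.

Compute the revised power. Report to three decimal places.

δ = d·√(n/2) = 0.33 × √(100/2) = 2.3335 (unchanged). New critical value: z_{0.02} = 2.054.
Revised power = P(Z > 2.054 − δ) = Φ(0.280) = 0.6101.

Power ≈ 0.610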